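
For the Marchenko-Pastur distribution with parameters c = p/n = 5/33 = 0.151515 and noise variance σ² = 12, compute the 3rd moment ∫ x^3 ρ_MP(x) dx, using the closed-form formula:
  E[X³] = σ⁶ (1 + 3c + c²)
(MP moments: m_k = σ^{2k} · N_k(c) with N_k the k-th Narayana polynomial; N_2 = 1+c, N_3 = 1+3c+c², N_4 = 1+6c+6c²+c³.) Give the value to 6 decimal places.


E[X³] = σ⁶ (1 + 3c + c²) (third MP moment). With σ² = 12 (so σ⁶ = 1728) and c = 5/33 = 0.151515: E[X³] = 1728 · (1 + 3·0.151515 + (0.151515)²) = 1728 · 1.477502.

So E[X^3] = 2553.123967.


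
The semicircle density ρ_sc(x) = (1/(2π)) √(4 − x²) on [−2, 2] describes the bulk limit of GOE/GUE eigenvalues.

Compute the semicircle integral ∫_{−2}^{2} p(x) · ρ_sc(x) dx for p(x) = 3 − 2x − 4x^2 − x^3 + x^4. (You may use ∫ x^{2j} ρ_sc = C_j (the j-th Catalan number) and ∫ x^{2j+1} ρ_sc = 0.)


Write p(x) = Σ a_i x^i, split into monomials and integrate each against ρ_sc separately.
Using ∫ x^{2j} ρ_sc = C_j = (1/(j+1)) C(2j, j) (Catalan numbers) and ∫ x^{2j+1} ρ_sc = 0 (odd monomials vanish by symmetry):
  i = 0 (even): a_0 · C_{0} = 3 · 1 = 3
  i = 1 (odd): ∫ x^1 ρ_sc = 0 (vanishes)
  i = 2 (even): a_2 · C_{1} = -4 · 1 = -4
  i = 3 (odd): ∫ x^3 ρ_sc = 0 (vanishes)
  i = 4 (even): a_4 · C_{2} = 1 · 2 = 2

Summing the contributions: ∫_{−2}^{2} p(x) ρ_sc(x) dx = 3 + (-4) + 2 = 1.


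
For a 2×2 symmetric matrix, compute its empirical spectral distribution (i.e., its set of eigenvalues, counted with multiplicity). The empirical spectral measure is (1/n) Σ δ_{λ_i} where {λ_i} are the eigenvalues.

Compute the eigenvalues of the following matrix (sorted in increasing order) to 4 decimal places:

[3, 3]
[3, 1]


Since M is real symmetric, both eigenvalues are real; they are the roots of det(λI − M) = λ² − (tr M) λ + det M.
tr M = 3 + 1 = 4.
det M = 3·1 − 3² = 3 − 9 = -6.
Characteristic polynomial: λ² − 4λ − 6 = 0.
Discriminant Δ = (tr M)² − 4·det M = 16 − (-24) = 40; √Δ = 6.324555.
λ = (tr M ± √Δ)/2 = (4 ± 6.324555)/2, giving (tr M − √Δ)/2 = -1.1623 and (tr M + √Δ)/2 = 5.1623.

Eigenvalues sorted in increasing order: [-1.1623, 5.1623].


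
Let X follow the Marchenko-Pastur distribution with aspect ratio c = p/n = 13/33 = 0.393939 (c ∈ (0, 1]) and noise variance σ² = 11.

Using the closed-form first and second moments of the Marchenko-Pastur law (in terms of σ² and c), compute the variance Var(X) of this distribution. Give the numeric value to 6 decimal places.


Recall the MP moments m_1 = E[X] = σ² and m_2 = E[X²] = σ⁴ (1 + c).
m_1 = E[X] = σ² = 11, so m_1² = 121.
m_2 = E[X²] = σ⁴ (1 + c) = 121 · (1 + 0.393939) = 121 · 1.393939 = 168.666667.
(Note m_2 − m_1² simplifies to c · σ⁴ = 0.393939 · 121.)

Var(X) = m_2 − m_1² = 168.666667 − 121 = 47.666667.


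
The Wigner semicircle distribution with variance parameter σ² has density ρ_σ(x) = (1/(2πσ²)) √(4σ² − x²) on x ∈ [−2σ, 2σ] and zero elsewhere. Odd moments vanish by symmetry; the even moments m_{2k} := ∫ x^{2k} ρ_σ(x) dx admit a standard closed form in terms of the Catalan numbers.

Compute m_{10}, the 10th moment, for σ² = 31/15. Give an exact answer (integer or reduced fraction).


By the scaled semicircle moment identity, m_{2k} = σ^{2k} · C_k with k = 5.
C_5 = (1/(k+1)) · C(2k, k) = (1/6) · C(10, 5) = (1/6) · 252 = 42.
σ^{2k} = (σ²)^k = (31/15)^5 = 28629151/759375.

Therefore m_{10} = σ^{10} · C_5 = (28629151/759375) · 42 = 400808114/253125.


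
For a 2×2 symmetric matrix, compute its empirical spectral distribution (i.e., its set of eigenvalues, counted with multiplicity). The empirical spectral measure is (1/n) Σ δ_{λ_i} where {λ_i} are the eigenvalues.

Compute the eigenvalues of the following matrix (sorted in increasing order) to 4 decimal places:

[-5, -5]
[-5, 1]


Since M is real symmetric, both eigenvalues are real; they are the roots of det(λI − M) = λ² − (tr M) λ + det M.
tr M = -5 + 1 = -4.
det M = (-5)·1 − (-5)² = -5 − 25 = -30.
Characteristic polynomial: λ² + 4λ − 30 = 0.
Discriminant Δ = (tr M)² − 4·det M = 16 − (-120) = 136; √Δ = 11.661904.
λ = (tr M ± √Δ)/2 = (-4 ± 11.661904)/2, giving (tr M − √Δ)/2 = -7.8310 and (tr M + √Δ)/2 = 3.8310.

Eigenvalues sorted in increasing order: [-7.8310, 3.8310].


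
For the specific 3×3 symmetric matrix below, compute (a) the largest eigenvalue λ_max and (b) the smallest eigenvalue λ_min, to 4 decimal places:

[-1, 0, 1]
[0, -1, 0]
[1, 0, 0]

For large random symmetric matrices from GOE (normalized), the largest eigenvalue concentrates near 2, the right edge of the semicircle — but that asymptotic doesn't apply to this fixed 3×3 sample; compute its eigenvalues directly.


Since M is real symmetric, all three eigenvalues are real; they are the roots of det(λI − M) = λ³ − (tr M) λ² + s λ − det M, where s is the sum of the principal 2×2 minors.
tr M = -1 + (-1) + 0 = -2.
s = ((-1)·(-1) − 0²) + ((-1)·0 − 1²) + ((-1)·0 − 0²) = 1 + (-1) + 0 = 0.
det M (expand along row 1) = (-1)·0 − 0·0 + 1·1 = 1.
Characteristic polynomial: λ³ + 2λ² − 1 = 0.
Substitute λ = y + (tr M)/3 = y − 0.666667 to remove the quadratic term: y³ + p·y + q = 0 with p = s − (tr M)²/3 = -1.333333 and q = −2(tr M)³/27 + (tr M)·s/3 − det M = -0.407407.
Three real roots ⇒ use the trigonometric (Viète) form: r = 2√(−p/3) = 1.333333, φ = arccos(3q/(p·r)) = arccos(0.687500) = 0.812756 rad.
y_k = r·cos(φ/3 − 2πk/3) for k = 0, 1, 2 gives y = 1.284701, -0.333333, -0.951367.
λ_k = y_k − 0.666667 gives λ = 0.6180, -1.0000, -1.6180 (check: the sum is -2.0000 = tr M).

Hence λ_max = 0.6180 and λ_min = -1.6180.


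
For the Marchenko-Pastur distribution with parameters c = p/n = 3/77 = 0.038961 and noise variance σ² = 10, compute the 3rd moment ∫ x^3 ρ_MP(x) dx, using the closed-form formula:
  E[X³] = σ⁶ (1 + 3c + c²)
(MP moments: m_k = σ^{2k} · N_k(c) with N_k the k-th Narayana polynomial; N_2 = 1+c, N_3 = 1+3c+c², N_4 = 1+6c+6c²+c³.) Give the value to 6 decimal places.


E[X³] = σ⁶ (1 + 3c + c²) (third MP moment). With σ² = 10 (so σ⁶ = 1000) and c = 3/77 = 0.038961: E[X³] = 1000 · (1 + 3·0.038961 + (0.038961)²) = 1000 · 1.118401.

So E[X^3] = 1118.401079.


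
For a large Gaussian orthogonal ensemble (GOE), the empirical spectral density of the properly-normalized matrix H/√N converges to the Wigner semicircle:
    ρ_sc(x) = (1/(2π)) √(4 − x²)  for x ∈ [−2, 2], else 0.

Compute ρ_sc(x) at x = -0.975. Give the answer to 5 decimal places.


ρ_sc(x) = (1/(2π)) √(4 − x²). With x = -0.975:
  4 − x² = 4 − (-0.975)² = 4 − 0.950625 = 3.049375.
  √(4 − x²) = 1.746246.
  1/(2π) = 0.159155.
  ρ_sc(-0.975) = 0.159155 · 1.746246 = 0.277924.

Rounded to 5 decimal places: ρ_sc(-0.975) ≈ 0.27792.


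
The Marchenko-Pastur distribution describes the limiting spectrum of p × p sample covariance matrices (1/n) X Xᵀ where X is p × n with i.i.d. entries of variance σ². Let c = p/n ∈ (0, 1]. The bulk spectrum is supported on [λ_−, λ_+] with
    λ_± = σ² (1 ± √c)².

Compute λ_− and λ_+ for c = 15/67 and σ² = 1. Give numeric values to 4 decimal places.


c = 15/67 = 0.223881; √c = 0.473160.
λ_− = σ² (1 − √c)² = 1 · (1 − 0.473160)² = 1 · (0.526840)² = 0.277560.
λ_+ = σ² (1 + √c)² = 1 · (1 + 0.473160)² = 1 · (1.473160)² = 2.170201.

Rounded to 4 decimal places: λ_− ≈ 0.2776, λ_+ ≈ 2.1702.


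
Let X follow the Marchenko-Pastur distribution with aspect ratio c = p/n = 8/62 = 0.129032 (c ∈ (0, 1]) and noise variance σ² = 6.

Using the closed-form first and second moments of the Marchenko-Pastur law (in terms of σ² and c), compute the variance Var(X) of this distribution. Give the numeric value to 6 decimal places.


Recall the MP moments m_1 = E[X] = σ² and m_2 = E[X²] = σ⁴ (1 + c).
m_1 = E[X] = σ² = 6, so m_1² = 36.
m_2 = E[X²] = σ⁴ (1 + c) = 36 · (1 + 0.129032) = 36 · 1.129032 = 40.645161.
(Note m_2 − m_1² simplifies to c · σ⁴ = 0.129032 · 36.)

Var(X) = m_2 − m_1² = 40.645161 − 36 = 4.645161.


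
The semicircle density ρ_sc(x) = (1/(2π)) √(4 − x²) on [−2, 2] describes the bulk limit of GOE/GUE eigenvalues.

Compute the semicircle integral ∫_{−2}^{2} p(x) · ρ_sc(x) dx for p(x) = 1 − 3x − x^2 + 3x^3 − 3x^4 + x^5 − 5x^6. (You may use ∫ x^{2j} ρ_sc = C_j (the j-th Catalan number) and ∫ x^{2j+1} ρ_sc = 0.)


Write p(x) = Σ a_i x^i, split into monomials and integrate each against ρ_sc separately.
Using ∫ x^{2j} ρ_sc = C_j = (1/(j+1)) C(2j, j) (Catalan numbers) and ∫ x^{2j+1} ρ_sc = 0 (odd monomials vanish by symmetry):
  i = 0 (even): a_0 · C_{0} = 1 · 1 = 1
  i = 1 (odd): ∫ x^1 ρ_sc = 0 (vanishes)
  i = 2 (even): a_2 · C_{1} = -1 · 1 = -1
  i = 3 (odd): ∫ x^3 ρ_sc = 0 (vanishes)
  i = 4 (even): a_4 · C_{2} = -3 · 2 = -6
  i = 5 (odd): ∫ x^5 ρ_sc = 0 (vanishes)
  i = 6 (even): a_6 · C_{3} = -5 · 5 = -25

Summing the contributions: ∫_{−2}^{2} p(x) ρ_sc(x) dx = 1 + (-1) + (-6) + (-25) = -31.


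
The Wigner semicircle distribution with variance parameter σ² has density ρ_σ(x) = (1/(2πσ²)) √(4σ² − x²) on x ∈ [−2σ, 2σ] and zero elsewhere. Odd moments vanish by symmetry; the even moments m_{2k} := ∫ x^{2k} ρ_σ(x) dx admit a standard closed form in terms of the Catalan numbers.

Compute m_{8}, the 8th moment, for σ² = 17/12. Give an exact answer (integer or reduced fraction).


By the scaled semicircle moment identity, m_{2k} = σ^{2k} · C_k with k = 4.
C_4 = (1/(k+1)) · C(2k, k) = (1/5) · C(8, 4) = (1/5) · 70 = 14.
σ^{2k} = (σ²)^k = (17/12)^4 = 83521/20736.

Therefore m_{8} = σ^{8} · C_4 = (83521/20736) · 14 = 584647/10368.


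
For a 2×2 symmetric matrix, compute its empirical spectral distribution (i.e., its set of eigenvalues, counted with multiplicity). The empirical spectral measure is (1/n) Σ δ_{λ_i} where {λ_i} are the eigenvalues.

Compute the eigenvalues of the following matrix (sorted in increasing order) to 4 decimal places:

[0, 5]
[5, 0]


Since M is real symmetric, both eigenvalues are real; they are the roots of det(λI − M) = λ² − (tr M) λ + det M.
tr M = 0 + 0 = 0.
det M = 0·0 − 5² = 0 − 25 = -25.
Characteristic polynomial: λ² − 25 = 0.
Discriminant Δ = (tr M)² − 4·det M = 0 − (-100) = 100; √Δ = 10.000000.
λ = (tr M ± √Δ)/2 = (0 ± 10.000000)/2, giving (tr M − √Δ)/2 = -5.0000 and (tr M + √Δ)/2 = 5.0000.

Eigenvalues sorted in increasing order: [-5.0000, 5.0000].


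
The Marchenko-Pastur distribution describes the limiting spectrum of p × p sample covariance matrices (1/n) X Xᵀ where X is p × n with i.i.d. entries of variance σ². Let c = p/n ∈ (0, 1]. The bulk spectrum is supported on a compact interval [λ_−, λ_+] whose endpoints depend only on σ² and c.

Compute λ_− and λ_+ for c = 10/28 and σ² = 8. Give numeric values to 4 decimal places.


c = 10/28 = 0.357143; √c = 0.597614.
λ_− = σ² (1 − √c)² = 8 · (1 − 0.597614)² = 8 · (0.402386)² = 1.295314.
λ_+ = σ² (1 + √c)² = 8 · (1 + 0.597614)² = 8 · (1.597614)² = 20.418972.

Rounded to 4 decimal places: λ_− ≈ 1.2953, λ_+ ≈ 20.4190.


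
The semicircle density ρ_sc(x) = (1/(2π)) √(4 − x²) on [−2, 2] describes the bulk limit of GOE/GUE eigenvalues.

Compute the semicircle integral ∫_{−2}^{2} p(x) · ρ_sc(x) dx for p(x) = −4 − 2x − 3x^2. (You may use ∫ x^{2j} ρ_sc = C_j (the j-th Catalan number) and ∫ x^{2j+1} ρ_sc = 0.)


Write p(x) = Σ a_i x^i, split into monomials and integrate each against ρ_sc separately.
Using ∫ x^{2j} ρ_sc = C_j = (1/(j+1)) C(2j, j) (Catalan numbers) and ∫ x^{2j+1} ρ_sc = 0 (odd monomials vanish by symmetry):
  i = 0 (even): a_0 · C_{0} = -4 · 1 = -4
  i = 1 (odd): ∫ x^1 ρ_sc = 0 (vanishes)
  i = 2 (even): a_2 · C_{1} = -3 · 1 = -3

Summing the contributions: ∫_{−2}^{2} p(x) ρ_sc(x) dx = (-4) + (-3) = -7.


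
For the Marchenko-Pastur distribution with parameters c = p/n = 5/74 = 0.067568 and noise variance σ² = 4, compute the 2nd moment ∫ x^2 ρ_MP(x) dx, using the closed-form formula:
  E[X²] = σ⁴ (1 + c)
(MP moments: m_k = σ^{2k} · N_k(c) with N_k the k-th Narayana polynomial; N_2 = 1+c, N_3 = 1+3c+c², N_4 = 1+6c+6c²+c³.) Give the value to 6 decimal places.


E[X²] = σ⁴ (1 + c) (second MP moment). With σ² = 4 (so σ⁴ = 16) and c = 5/74 = 0.067568: E[X²] = 16 · (1 + 0.067568) = 16 · 1.067568.

So E[X^2] = 17.081081.


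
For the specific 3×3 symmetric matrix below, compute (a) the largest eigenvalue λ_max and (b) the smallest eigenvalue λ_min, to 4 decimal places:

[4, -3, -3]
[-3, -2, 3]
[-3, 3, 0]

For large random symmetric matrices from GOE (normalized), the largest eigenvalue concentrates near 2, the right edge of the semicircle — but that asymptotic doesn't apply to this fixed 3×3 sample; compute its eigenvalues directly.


Since M is real symmetric, all three eigenvalues are real; they are the roots of det(λI − M) = λ³ − (tr M) λ² + s λ − det M, where s is the sum of the principal 2×2 minors.
tr M = 4 + (-2) + 0 = 2.
s = (4·(-2) − (-3)²) + (4·0 − (-3)²) + ((-2)·0 − 3²) = -17 + (-9) + (-9) = -35.
det M (expand along row 1) = 4·(-9) − (-3)·9 + (-3)·(-15) = 36.
Characteristic polynomial: λ³ − 2λ² − 35λ − 36 = 0.
Substitute λ = y + (tr M)/3 = y + 0.666667 to remove the quadratic term: y³ + p·y + q = 0 with p = s − (tr M)²/3 = -36.333333 and q = −2(tr M)³/27 + (tr M)·s/3 − det M = -59.925926.
Three real roots ⇒ use the trigonometric (Viète) form: r = 2√(−p/3) = 6.960204, φ = arccos(3q/(p·r)) = arccos(0.710900) = 0.780019 rad.
y_k = r·cos(φ/3 − 2πk/3) for k = 0, 1, 2 gives y = 6.726261, -1.813486, -4.912774.
λ_k = y_k + 0.666667 gives λ = 7.3929, -1.1468, -4.2461 (check: the sum is 2.0000 = tr M).

Hence λ_max = 7.3929 and λ_min = -4.2461.


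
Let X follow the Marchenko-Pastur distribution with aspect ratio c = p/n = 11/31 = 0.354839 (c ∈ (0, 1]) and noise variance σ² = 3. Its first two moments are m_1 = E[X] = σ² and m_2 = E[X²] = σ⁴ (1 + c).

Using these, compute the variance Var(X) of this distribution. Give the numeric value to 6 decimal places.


m_1 = E[X] = σ² = 3, so m_1² = 9.
m_2 = E[X²] = σ⁴ (1 + c) = 9 · (1 + 0.354839) = 9 · 1.354839 = 12.193548.
(Note m_2 − m_1² simplifies to c · σ⁴ = 0.354839 · 9.)

Var(X) = m_2 − m_1² = 12.193548 − 9 = 3.193548.


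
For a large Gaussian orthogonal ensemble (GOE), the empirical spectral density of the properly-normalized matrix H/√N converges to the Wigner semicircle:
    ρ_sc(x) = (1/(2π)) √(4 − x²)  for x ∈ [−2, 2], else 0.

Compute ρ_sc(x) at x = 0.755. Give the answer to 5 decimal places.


ρ_sc(x) = (1/(2π)) √(4 − x²). With x = 0.755:
  4 − x² = 4 − (0.755)² = 4 − 0.570025 = 3.429975.
  √(4 − x²) = 1.852019.
  1/(2π) = 0.159155.
  ρ_sc(0.755) = 0.159155 · 1.852019 = 0.294758.

Rounded to 5 decimal places: ρ_sc(0.755) ≈ 0.29476.


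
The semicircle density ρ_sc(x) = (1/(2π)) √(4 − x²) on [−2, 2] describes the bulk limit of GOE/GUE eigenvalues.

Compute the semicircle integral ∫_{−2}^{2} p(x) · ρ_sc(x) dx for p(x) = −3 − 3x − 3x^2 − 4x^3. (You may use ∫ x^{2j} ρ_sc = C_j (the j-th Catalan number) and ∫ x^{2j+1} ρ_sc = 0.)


Write p(x) = Σ a_i x^i, split into monomials and integrate each against ρ_sc separately.
Using ∫ x^{2j} ρ_sc = C_j = (1/(j+1)) C(2j, j) (Catalan numbers) and ∫ x^{2j+1} ρ_sc = 0 (odd monomials vanish by symmetry):
  i = 0 (even): a_0 · C_{0} = -3 · 1 = -3
  i = 1 (odd): ∫ x^1 ρ_sc = 0 (vanishes)
  i = 2 (even): a_2 · C_{1} = -3 · 1 = -3
  i = 3 (odd): ∫ x^3 ρ_sc = 0 (vanishes)

Summing the contributions: ∫_{−2}^{2} p(x) ρ_sc(x) dx = (-3) + (-3) = -6.


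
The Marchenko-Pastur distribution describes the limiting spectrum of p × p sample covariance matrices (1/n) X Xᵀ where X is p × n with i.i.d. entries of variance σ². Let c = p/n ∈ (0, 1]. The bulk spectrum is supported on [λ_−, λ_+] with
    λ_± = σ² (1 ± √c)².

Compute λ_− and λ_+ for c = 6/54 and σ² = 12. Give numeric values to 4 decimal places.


c = 6/54 = 0.111111; √c = 0.333333.
λ_− = σ² (1 − √c)² = 12 · (1 − 0.333333)² = 12 · (0.666667)² = 5.333333.
λ_+ = σ² (1 + √c)² = 12 · (1 + 0.333333)² = 12 · (1.333333)² = 21.333333.

Rounded to 4 decimal places: λ_− ≈ 5.3333, λ_+ ≈ 21.3333.


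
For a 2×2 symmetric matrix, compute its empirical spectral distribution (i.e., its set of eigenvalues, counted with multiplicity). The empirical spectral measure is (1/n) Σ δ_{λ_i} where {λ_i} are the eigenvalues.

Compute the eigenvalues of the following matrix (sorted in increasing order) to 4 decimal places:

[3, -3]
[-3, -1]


Since M is real symmetric, both eigenvalues are real; they are the roots of det(λI − M) = λ² − (tr M) λ + det M.
tr M = 3 + (-1) = 2.
det M = 3·(-1) − (-3)² = -3 − 9 = -12.
Characteristic polynomial: λ² − 2λ − 12 = 0.
Discriminant Δ = (tr M)² − 4·det M = 4 − (-48) = 52; √Δ = 7.211103.
λ = (tr M ± √Δ)/2 = (2 ± 7.211103)/2, giving (tr M − √Δ)/2 = -2.6056 and (tr M + √Δ)/2 = 4.6056.

Eigenvalues sorted in increasing order: [-2.6056, 4.6056].


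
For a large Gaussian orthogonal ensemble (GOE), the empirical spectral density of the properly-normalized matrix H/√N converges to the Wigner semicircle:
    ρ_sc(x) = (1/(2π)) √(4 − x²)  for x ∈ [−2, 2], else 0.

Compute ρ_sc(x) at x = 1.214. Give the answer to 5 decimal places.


ρ_sc(x) = (1/(2π)) √(4 − x²). With x = 1.214:
  4 − x² = 4 − (1.214)² = 4 − 1.473796 = 2.526204.
  √(4 − x²) = 1.589404.
  1/(2π) = 0.159155.
  ρ_sc(1.214) = 0.159155 · 1.589404 = 0.252961.

Rounded to 5 decimal places: ρ_sc(1.214) ≈ 0.25296.


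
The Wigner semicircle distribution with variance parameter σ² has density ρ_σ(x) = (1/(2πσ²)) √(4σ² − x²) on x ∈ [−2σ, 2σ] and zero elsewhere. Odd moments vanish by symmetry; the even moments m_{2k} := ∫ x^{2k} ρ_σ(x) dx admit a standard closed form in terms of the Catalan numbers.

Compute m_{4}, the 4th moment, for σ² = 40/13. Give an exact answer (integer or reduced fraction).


By the scaled semicircle moment identity, m_{2k} = σ^{2k} · C_k with k = 2.
C_2 = (1/(k+1)) · C(2k, k) = (1/3) · C(4, 2) = (1/3) · 6 = 2.
σ^{2k} = (σ²)^k = (40/13)^2 = 1600/169.

Therefore m_{4} = σ^{4} · C_2 = (1600/169) · 2 = 3200/169.


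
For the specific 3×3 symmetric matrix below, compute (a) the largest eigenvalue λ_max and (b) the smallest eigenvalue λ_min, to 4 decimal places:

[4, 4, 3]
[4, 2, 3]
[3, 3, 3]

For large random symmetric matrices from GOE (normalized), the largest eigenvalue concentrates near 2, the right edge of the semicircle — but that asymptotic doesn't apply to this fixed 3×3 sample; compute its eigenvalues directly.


Since M is real symmetric, all three eigenvalues are real; they are the roots of det(λI − M) = λ³ − (tr M) λ² + s λ − det M, where s is the sum of the principal 2×2 minors.
tr M = 4 + 2 + 3 = 9.
s = (4·2 − 4²) + (4·3 − 3²) + (2·3 − 3²) = -8 + 3 + (-3) = -8.
det M (expand along row 1) = 4·(-3) − 4·3 + 3·6 = -6.
Characteristic polynomial: λ³ − 9λ² − 8λ + 6 = 0.
Substitute λ = y + (tr M)/3 = y + 3.000000 to remove the quadratic term: y³ + p·y + q = 0 with p = s − (tr M)²/3 = -35.000000 and q = −2(tr M)³/27 + (tr M)·s/3 − det M = -72.000000.
Three real roots ⇒ use the trigonometric (Viète) form: r = 2√(−p/3) = 6.831301, φ = arccos(3q/(p·r)) = arccos(0.903405) = 0.443152 rad.
y_k = r·cos(φ/3 − 2πk/3) for k = 0, 1, 2 gives y = 6.756905, -2.507720, -4.249185.
λ_k = y_k + 3.000000 gives λ = 9.7569, 0.4923, -1.2492 (check: the sum is 9.0000 = tr M).

Hence λ_max = 9.7569 and λ_min = -1.2492.


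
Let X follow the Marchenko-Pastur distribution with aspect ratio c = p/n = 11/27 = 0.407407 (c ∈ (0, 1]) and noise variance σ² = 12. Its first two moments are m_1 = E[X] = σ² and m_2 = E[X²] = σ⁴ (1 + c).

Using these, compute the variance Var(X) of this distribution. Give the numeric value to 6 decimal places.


m_1 = E[X] = σ² = 12, so m_1² = 144.
m_2 = E[X²] = σ⁴ (1 + c) = 144 · (1 + 0.407407) = 144 · 1.407407 = 202.666667.
(Note m_2 − m_1² simplifies to c · σ⁴ = 0.407407 · 144.)

Var(X) = m_2 − m_1² = 202.666667 − 144 = 58.666667.


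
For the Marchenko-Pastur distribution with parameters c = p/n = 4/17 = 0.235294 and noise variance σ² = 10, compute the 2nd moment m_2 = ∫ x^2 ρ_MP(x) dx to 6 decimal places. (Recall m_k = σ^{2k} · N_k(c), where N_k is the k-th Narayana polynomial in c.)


E[X²] = σ⁴ (1 + c) (second MP moment). With σ² = 10 (so σ⁴ = 100) and c = 4/17 = 0.235294: E[X²] = 100 · (1 + 0.235294) = 100 · 1.235294.

So E[X^2] = 123.529412.


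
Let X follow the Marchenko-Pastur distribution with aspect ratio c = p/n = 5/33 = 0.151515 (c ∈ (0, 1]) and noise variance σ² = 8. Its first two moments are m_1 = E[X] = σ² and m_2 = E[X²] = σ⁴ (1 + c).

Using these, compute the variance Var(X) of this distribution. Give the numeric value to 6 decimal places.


m_1 = E[X] = σ² = 8, so m_1² = 64.
m_2 = E[X²] = σ⁴ (1 + c) = 64 · (1 + 0.151515) = 64 · 1.151515 = 73.696970.
(Note m_2 − m_1² simplifies to c · σ⁴ = 0.151515 · 64.)

Var(X) = m_2 − m_1² = 73.696970 − 64 = 9.696970.


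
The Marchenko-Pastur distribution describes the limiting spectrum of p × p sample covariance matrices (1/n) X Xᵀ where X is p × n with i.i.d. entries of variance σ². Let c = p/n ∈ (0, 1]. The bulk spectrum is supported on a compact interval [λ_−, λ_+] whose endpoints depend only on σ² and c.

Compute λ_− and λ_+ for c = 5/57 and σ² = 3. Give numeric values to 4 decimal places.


c = 5/57 = 0.087719; √c = 0.296174.
λ_− = σ² (1 − √c)² = 3 · (1 − 0.296174)² = 3 · (0.703826)² = 1.486111.
λ_+ = σ² (1 + √c)² = 3 · (1 + 0.296174)² = 3 · (1.296174)² = 5.040205.

Rounded to 4 decimal places: λ_− ≈ 1.4861, λ_+ ≈ 5.0402.


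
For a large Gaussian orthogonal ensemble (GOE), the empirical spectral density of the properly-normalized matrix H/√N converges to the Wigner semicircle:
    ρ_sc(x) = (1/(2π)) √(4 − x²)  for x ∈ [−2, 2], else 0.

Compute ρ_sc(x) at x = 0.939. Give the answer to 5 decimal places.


ρ_sc(x) = (1/(2π)) √(4 − x²). With x = 0.939:
  4 − x² = 4 − (0.939)² = 4 − 0.881721 = 3.118279.
  √(4 − x²) = 1.765865.
  1/(2π) = 0.159155.
  ρ_sc(0.939) = 0.159155 · 1.765865 = 0.281046.

Rounded to 5 decimal places: ρ_sc(0.939) ≈ 0.28105.


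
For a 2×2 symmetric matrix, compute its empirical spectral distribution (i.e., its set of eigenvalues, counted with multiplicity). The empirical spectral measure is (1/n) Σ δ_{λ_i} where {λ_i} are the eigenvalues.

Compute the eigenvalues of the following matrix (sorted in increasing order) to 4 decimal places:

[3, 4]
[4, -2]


Since M is real symmetric, both eigenvalues are real; they are the roots of det(λI − M) = λ² − (tr M) λ + det M.
tr M = 3 + (-2) = 1.
det M = 3·(-2) − 4² = -6 − 16 = -22.
Characteristic polynomial: λ² − λ − 22 = 0.
Discriminant Δ = (tr M)² − 4·det M = 1 − (-88) = 89; √Δ = 9.433981.
λ = (tr M ± √Δ)/2 = (1 ± 9.433981)/2, giving (tr M − √Δ)/2 = -4.2170 and (tr M + √Δ)/2 = 5.2170.

Eigenvalues sorted in increasing order: [-4.2170, 5.2170].


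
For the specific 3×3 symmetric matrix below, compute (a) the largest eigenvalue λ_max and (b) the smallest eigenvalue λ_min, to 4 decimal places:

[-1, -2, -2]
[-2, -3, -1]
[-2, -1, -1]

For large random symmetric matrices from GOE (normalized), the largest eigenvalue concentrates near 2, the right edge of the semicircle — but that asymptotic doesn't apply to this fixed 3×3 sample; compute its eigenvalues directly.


Since M is real symmetric, all three eigenvalues are real; they are the roots of det(λI − M) = λ³ − (tr M) λ² + s λ − det M, where s is the sum of the principal 2×2 minors.
tr M = -1 + (-3) + (-1) = -5.
s = ((-1)·(-3) − (-2)²) + ((-1)·(-1) − (-2)²) + ((-3)·(-1) − (-1)²) = -1 + (-3) + 2 = -2.
det M (expand along row 1) = (-1)·2 − (-2)·0 + (-2)·(-4) = 6.
Characteristic polynomial: λ³ + 5λ² − 2λ − 6 = 0.
Substitute λ = y + (tr M)/3 = y − 1.666667 to remove the quadratic term: y³ + p·y + q = 0 with p = s − (tr M)²/3 = -10.333333 and q = −2(tr M)³/27 + (tr M)·s/3 − det M = 6.592593.
Three real roots ⇒ use the trigonometric (Viète) form: r = 2√(−p/3) = 3.711843, φ = arccos(3q/(p·r)) = arccos(-0.515641) = 2.112552 rad.
y_k = r·cos(φ/3 − 2πk/3) for k = 0, 1, 2 gives y = 2.828944, 0.666667, -3.495611.
λ_k = y_k − 1.666667 gives λ = 1.1623, -1.0000, -5.1623 (check: the sum is -5.0000 = tr M).

Hence λ_max = 1.1623 and λ_min = -5.1623.


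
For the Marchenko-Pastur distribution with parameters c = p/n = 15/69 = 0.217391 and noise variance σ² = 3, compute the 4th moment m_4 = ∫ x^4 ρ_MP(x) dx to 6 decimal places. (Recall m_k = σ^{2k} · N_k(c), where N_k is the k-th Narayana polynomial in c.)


E[X⁴] = σ⁸ (1 + 6c + 6c² + c³) (fourth MP moment). With σ² = 3 (so σ⁸ = 81) and c = 15/69 = 0.217391: E[X⁴] = 81 · (1 + 6·0.217391 + 6·(0.217391)² + (0.217391)³) = 81 · 2.598175.

So E[X^4] = 210.452207.


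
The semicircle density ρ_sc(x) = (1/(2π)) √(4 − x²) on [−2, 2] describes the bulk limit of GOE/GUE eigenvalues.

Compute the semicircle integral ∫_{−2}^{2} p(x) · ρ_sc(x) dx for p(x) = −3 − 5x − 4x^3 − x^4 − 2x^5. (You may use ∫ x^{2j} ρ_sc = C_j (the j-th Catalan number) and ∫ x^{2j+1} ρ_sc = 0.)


Write p(x) = Σ a_i x^i, split into monomials and integrate each against ρ_sc separately.
Using ∫ x^{2j} ρ_sc = C_j = (1/(j+1)) C(2j, j) (Catalan numbers) and ∫ x^{2j+1} ρ_sc = 0 (odd monomials vanish by symmetry):
  i = 0 (even): a_0 · C_{0} = -3 · 1 = -3
  i = 1 (odd): ∫ x^1 ρ_sc = 0 (vanishes)
  i = 3 (odd): ∫ x^3 ρ_sc = 0 (vanishes)
  i = 4 (even): a_4 · C_{2} = -1 · 2 = -2
  i = 5 (odd): ∫ x^5 ρ_sc = 0 (vanishes)

Summing the contributions: ∫_{−2}^{2} p(x) ρ_sc(x) dx = (-3) + (-2) = -5.


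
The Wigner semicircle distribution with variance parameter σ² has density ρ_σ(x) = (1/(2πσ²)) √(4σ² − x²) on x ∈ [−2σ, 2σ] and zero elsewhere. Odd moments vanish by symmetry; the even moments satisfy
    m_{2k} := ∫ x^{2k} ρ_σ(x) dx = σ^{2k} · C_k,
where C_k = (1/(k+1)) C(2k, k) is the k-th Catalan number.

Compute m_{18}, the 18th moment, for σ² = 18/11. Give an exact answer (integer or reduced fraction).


By the scaled semicircle moment identity, m_{2k} = σ^{2k} · C_k with k = 9.
C_9 = (1/(k+1)) · C(2k, k) = (1/10) · C(18, 9) = (1/10) · 48620 = 4862.
σ^{2k} = (σ²)^k = (18/11)^9 = 198359290368/2357947691.

Therefore m_{18} = σ^{18} · C_9 = (198359290368/2357947691) · 4862 = 87674806342656/214358881.


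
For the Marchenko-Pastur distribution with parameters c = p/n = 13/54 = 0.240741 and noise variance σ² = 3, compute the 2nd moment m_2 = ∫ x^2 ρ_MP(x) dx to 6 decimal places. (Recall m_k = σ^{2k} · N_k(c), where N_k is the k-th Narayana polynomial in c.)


E[X²] = σ⁴ (1 + c) (second MP moment). With σ² = 3 (so σ⁴ = 9) and c = 13/54 = 0.240741: E[X²] = 9 · (1 + 0.240741) = 9 · 1.240741.

So E[X^2] = 11.166667.


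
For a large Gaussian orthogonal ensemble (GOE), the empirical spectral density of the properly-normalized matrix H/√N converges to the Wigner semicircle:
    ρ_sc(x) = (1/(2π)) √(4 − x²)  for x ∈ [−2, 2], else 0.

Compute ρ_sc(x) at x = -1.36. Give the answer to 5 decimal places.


ρ_sc(x) = (1/(2π)) √(4 − x²). With x = -1.36:
  4 − x² = 4 − (-1.36)² = 4 − 1.849600 = 2.150400.
  √(4 − x²) = 1.466424.
  1/(2π) = 0.159155.
  ρ_sc(-1.36) = 0.159155 · 1.466424 = 0.233389.

Rounded to 5 decimal places: ρ_sc(-1.36) ≈ 0.23339.


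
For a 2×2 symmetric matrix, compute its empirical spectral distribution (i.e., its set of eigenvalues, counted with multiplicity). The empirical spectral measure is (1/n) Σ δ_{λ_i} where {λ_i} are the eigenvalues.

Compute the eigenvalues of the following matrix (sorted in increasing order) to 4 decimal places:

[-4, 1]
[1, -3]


Since M is real symmetric, both eigenvalues are real; they are the roots of det(λI − M) = λ² − (tr M) λ + det M.
tr M = -4 + (-3) = -7.
det M = (-4)·(-3) − 1² = 12 − 1 = 11.
Characteristic polynomial: λ² + 7λ + 11 = 0.
Discriminant Δ = (tr M)² − 4·det M = 49 − 44 = 5; √Δ = 2.236068.
λ = (tr M ± √Δ)/2 = (-7 ± 2.236068)/2, giving (tr M − √Δ)/2 = -4.6180 and (tr M + √Δ)/2 = -2.3820.

Eigenvalues sorted in increasing order: [-4.6180, -2.3820].


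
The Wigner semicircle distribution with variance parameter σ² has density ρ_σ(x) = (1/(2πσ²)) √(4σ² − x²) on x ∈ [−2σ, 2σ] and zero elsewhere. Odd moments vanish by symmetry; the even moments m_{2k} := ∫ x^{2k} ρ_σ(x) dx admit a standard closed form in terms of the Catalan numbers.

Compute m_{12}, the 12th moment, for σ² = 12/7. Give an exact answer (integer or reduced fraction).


By the scaled semicircle moment identity, m_{2k} = σ^{2k} · C_k with k = 6.
C_6 = (1/(k+1)) · C(2k, k) = (1/7) · C(12, 6) = (1/7) · 924 = 132.
σ^{2k} = (σ²)^k = (12/7)^6 = 2985984/117649.

Therefore m_{12} = σ^{12} · C_6 = (2985984/117649) · 132 = 394149888/117649.


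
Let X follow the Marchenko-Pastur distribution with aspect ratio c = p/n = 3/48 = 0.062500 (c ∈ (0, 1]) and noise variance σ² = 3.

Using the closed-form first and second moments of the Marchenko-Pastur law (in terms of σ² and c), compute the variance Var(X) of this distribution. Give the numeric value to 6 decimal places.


Recall the MP moments m_1 = E[X] = σ² and m_2 = E[X²] = σ⁴ (1 + c).
m_1 = E[X] = σ² = 3, so m_1² = 9.
m_2 = E[X²] = σ⁴ (1 + c) = 9 · (1 + 0.062500) = 9 · 1.062500 = 9.562500.
(Note m_2 − m_1² simplifies to c · σ⁴ = 0.062500 · 9.)

Var(X) = m_2 − m_1² = 9.562500 − 9 = 0.562500.


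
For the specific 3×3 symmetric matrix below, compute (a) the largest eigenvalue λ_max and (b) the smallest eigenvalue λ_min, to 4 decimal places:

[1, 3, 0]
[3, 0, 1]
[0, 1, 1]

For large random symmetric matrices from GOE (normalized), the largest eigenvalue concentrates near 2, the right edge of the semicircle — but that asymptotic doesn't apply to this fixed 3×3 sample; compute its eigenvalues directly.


Since M is real symmetric, all three eigenvalues are real; they are the roots of det(λI − M) = λ³ − (tr M) λ² + s λ − det M, where s is the sum of the principal 2×2 minors.
tr M = 1 + 0 + 1 = 2.
s = (1·0 − 3²) + (1·1 − 0²) + (0·1 − 1²) = -9 + 1 + (-1) = -9.
det M (expand along row 1) = 1·(-1) − 3·3 + 0·3 = -10.
Characteristic polynomial: λ³ − 2λ² − 9λ + 10 = 0.
Substitute λ = y + (tr M)/3 = y + 0.666667 to remove the quadratic term: y³ + p·y + q = 0 with p = s − (tr M)²/3 = -10.333333 and q = −2(tr M)³/27 + (tr M)·s/3 − det M = 3.407407.
Three real roots ⇒ use the trigonometric (Viète) form: r = 2√(−p/3) = 3.711843, φ = arccos(3q/(p·r)) = arccos(-0.266511) = 1.840568 rad.
y_k = r·cos(φ/3 − 2πk/3) for k = 0, 1, 2 gives y = 3.034895, 0.333333, -3.368229.
λ_k = y_k + 0.666667 gives λ = 3.7016, 1.0000, -2.7016 (check: the sum is 2.0000 = tr M).

Hence λ_max = 3.7016 and λ_min = -2.7016.


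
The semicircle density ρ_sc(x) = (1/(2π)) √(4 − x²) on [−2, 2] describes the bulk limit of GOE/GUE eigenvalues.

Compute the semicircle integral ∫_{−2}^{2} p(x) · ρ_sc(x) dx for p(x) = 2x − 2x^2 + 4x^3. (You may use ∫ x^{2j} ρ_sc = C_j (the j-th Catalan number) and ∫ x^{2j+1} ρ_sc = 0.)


Write p(x) = Σ a_i x^i, split into monomials and integrate each against ρ_sc separately.
Using ∫ x^{2j} ρ_sc = C_j = (1/(j+1)) C(2j, j) (Catalan numbers) and ∫ x^{2j+1} ρ_sc = 0 (odd monomials vanish by symmetry):
  i = 1 (odd): ∫ x^1 ρ_sc = 0 (vanishes)
  i = 2 (even): a_2 · C_{1} = -2 · 1 = -2
  i = 3 (odd): ∫ x^3 ρ_sc = 0 (vanishes)

Summing the contributions: ∫_{−2}^{2} p(x) ρ_sc(x) dx = -2.


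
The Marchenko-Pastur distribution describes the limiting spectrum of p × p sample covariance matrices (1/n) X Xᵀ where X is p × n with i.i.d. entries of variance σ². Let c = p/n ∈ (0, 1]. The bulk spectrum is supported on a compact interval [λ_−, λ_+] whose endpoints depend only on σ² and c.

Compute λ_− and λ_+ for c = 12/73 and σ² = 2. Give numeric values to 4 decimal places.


c = 12/73 = 0.164384; √c = 0.405442.
λ_− = σ² (1 − √c)² = 2 · (1 − 0.405442)² = 2 · (0.594558)² = 0.706997.
λ_+ = σ² (1 + √c)² = 2 · (1 + 0.405442)² = 2 · (1.405442)² = 3.950537.

Rounded to 4 decimal places: λ_− ≈ 0.7070, λ_+ ≈ 3.9505.


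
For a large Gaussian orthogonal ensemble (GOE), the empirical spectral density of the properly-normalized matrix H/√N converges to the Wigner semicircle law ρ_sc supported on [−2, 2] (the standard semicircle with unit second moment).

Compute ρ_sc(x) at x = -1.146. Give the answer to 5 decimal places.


ρ_sc(x) = (1/(2π)) √(4 − x²). With x = -1.146:
  4 − x² = 4 − (-1.146)² = 4 − 1.313316 = 2.686684.
  √(4 − x²) = 1.639111.
  1/(2π) = 0.159155.
  ρ_sc(-1.146) = 0.159155 · 1.639111 = 0.260873.

Rounded to 5 decimal places: ρ_sc(-1.146) ≈ 0.26087.


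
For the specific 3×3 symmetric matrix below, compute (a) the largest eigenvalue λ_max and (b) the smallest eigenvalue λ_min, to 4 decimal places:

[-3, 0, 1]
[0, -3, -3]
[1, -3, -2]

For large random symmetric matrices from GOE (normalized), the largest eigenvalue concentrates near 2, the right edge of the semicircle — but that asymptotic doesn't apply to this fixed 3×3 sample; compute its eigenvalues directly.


Since M is real symmetric, all three eigenvalues are real; they are the roots of det(λI − M) = λ³ − (tr M) λ² + s λ − det M, where s is the sum of the principal 2×2 minors.
tr M = -3 + (-3) + (-2) = -8.
s = ((-3)·(-3) − 0²) + ((-3)·(-2) − 1²) + ((-3)·(-2) − (-3)²) = 9 + 5 + (-3) = 11.
det M (expand along row 1) = (-3)·(-3) − 0·3 + 1·3 = 12.
Characteristic polynomial: λ³ + 8λ² + 11λ − 12 = 0.
Substitute λ = y + (tr M)/3 = y − 2.666667 to remove the quadratic term: y³ + p·y + q = 0 with p = s − (tr M)²/3 = -10.333333 and q = −2(tr M)³/27 + (tr M)·s/3 − det M = -3.407407.
Three real roots ⇒ use the trigonometric (Viète) form: r = 2√(−p/3) = 3.711843, φ = arccos(3q/(p·r)) = arccos(0.266511) = 1.301025 rad.
y_k = r·cos(φ/3 − 2πk/3) for k = 0, 1, 2 gives y = 3.368229, -0.333333, -3.034895.
λ_k = y_k − 2.666667 gives λ = 0.7016, -3.0000, -5.7016 (check: the sum is -8.0000 = tr M).

Hence λ_max = 0.7016 and λ_min = -5.7016.


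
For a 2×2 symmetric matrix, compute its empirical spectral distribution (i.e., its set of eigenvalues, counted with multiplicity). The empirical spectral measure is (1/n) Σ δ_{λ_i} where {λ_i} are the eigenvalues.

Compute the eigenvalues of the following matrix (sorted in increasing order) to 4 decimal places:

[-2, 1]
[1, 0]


Since M is real symmetric, both eigenvalues are real; they are the roots of det(λI − M) = λ² − (tr M) λ + det M.
tr M = -2 + 0 = -2.
det M = (-2)·0 − 1² = 0 − 1 = -1.
Characteristic polynomial: λ² + 2λ − 1 = 0.
Discriminant Δ = (tr M)² − 4·det M = 4 − (-4) = 8; √Δ = 2.828427.
λ = (tr M ± √Δ)/2 = (-2 ± 2.828427)/2, giving (tr M − √Δ)/2 = -2.4142 and (tr M + √Δ)/2 = 0.4142.

Eigenvalues sorted in increasing order: [-2.4142, 0.4142].


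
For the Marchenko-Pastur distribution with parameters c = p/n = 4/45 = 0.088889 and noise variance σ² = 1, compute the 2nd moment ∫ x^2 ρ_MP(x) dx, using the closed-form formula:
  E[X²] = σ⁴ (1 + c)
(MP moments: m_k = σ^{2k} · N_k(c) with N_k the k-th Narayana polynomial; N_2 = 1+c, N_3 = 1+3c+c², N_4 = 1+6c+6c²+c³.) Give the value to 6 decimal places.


E[X²] = σ⁴ (1 + c) (second MP moment). With σ² = 1 (so σ⁴ = 1) and c = 4/45 = 0.088889: E[X²] = 1 · (1 + 0.088889) = 1 · 1.088889.

So E[X^2] = 1.088889.


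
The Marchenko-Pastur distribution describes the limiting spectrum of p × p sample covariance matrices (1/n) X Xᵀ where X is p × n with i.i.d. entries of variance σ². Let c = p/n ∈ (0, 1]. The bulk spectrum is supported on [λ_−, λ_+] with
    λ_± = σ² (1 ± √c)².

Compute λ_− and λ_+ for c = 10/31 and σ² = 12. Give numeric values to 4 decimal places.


c = 10/31 = 0.322581; √c = 0.567962.
λ_− = σ² (1 − √c)² = 12 · (1 − 0.567962)² = 12 · (0.432038)² = 2.239884.
λ_+ = σ² (1 + √c)² = 12 · (1 + 0.567962)² = 12 · (1.567962)² = 29.502052.

Rounded to 4 decimal places: λ_− ≈ 2.2399, λ_+ ≈ 29.5021.


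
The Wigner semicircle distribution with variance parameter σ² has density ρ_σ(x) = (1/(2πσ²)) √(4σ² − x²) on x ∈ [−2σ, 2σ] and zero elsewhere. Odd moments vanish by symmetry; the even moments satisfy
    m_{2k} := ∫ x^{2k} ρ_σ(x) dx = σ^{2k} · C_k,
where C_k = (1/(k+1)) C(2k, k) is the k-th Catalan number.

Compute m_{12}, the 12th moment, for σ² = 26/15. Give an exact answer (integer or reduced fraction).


By the scaled semicircle moment identity, m_{2k} = σ^{2k} · C_k with k = 6.
C_6 = (1/(k+1)) · C(2k, k) = (1/7) · C(12, 6) = (1/7) · 924 = 132.
σ^{2k} = (σ²)^k = (26/15)^6 = 308915776/11390625.

Therefore m_{12} = σ^{12} · C_6 = (308915776/11390625) · 132 = 13592294144/3796875.


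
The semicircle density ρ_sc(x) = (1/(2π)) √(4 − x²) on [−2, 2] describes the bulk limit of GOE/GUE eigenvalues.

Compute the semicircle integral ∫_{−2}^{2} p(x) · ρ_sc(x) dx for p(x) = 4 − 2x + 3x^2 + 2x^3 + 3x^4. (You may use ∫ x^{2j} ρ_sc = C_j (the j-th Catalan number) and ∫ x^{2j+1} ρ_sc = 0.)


Write p(x) = Σ a_i x^i, split into monomials and integrate each against ρ_sc separately.
Using ∫ x^{2j} ρ_sc = C_j = (1/(j+1)) C(2j, j) (Catalan numbers) and ∫ x^{2j+1} ρ_sc = 0 (odd monomials vanish by symmetry):
  i = 0 (even): a_0 · C_{0} = 4 · 1 = 4
  i = 1 (odd): ∫ x^1 ρ_sc = 0 (vanishes)
  i = 2 (even): a_2 · C_{1} = 3 · 1 = 3
  i = 3 (odd): ∫ x^3 ρ_sc = 0 (vanishes)
  i = 4 (even): a_4 · C_{2} = 3 · 2 = 6

Summing the contributions: ∫_{−2}^{2} p(x) ρ_sc(x) dx = 4 + 3 + 6 = 13.


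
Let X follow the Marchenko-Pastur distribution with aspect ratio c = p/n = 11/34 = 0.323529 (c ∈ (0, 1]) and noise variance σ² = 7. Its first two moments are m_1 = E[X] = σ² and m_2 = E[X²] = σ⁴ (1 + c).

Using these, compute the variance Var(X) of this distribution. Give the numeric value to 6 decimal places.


m_1 = E[X] = σ² = 7, so m_1² = 49.
m_2 = E[X²] = σ⁴ (1 + c) = 49 · (1 + 0.323529) = 49 · 1.323529 = 64.852941.
(Note m_2 − m_1² simplifies to c · σ⁴ = 0.323529 · 49.)

Var(X) = m_2 − m_1² = 64.852941 − 49 = 15.852941.


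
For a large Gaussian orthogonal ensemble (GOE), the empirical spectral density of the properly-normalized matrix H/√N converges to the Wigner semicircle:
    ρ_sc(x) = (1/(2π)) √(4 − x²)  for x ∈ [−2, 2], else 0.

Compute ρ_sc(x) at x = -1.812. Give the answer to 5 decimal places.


ρ_sc(x) = (1/(2π)) √(4 − x²). With x = -1.812:
  4 − x² = 4 − (-1.812)² = 4 − 3.283344 = 0.716656.
  √(4 − x²) = 0.846555.
  1/(2π) = 0.159155.
  ρ_sc(-1.812) = 0.159155 · 0.846555 = 0.134733.

Rounded to 5 decimal places: ρ_sc(-1.812) ≈ 0.13473.


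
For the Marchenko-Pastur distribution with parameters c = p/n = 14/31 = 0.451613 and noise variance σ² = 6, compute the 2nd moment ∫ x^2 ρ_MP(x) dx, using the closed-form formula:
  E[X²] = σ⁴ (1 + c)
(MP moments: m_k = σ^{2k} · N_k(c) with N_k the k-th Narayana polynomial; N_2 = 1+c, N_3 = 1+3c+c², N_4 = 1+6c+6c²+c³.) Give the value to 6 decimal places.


E[X²] = σ⁴ (1 + c) (second MP moment). With σ² = 6 (so σ⁴ = 36) and c = 14/31 = 0.451613: E[X²] = 36 · (1 + 0.451613) = 36 · 1.451613.

So E[X^2] = 52.258065.
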